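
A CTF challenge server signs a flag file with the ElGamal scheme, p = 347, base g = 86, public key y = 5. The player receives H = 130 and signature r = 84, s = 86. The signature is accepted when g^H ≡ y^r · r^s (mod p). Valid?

yes

Left side g^H mod p:
86^2 = 7396 ≡ 109
86^4 ≡ 109^2 = 11881 ≡ 83
86^8 ≡ 83^2 = 6889 ≡ 296
86^16 ≡ 296^2 = 87616 ≡ 172
86^32 ≡ 172^2 = 29584 ≡ 89
86^64 ≡ 89^2 = 7921 ≡ 287
86^128 ≡ 287^2 = 82369 ≡ 130
130 = 128 + 2, so 86^130 ≡ 130·109 ≡ 290 (mod 347)
Right side y^r · r^s mod p:
5^2 = 25
5^4 ≡ 25^2 = 625 ≡ 278
5^8 ≡ 278^2 = 77284 ≡ 250
5^16 ≡ 250^2 = 62500 ≡ 40
5^32 ≡ 40^2 = 1600 ≡ 212
5^64 ≡ 212^2 = 44944 ≡ 181
84 = 64 + 16 + 4, so 5^84 ≡ 181·40·278 ≡ 120 (mod 347)
84^2 = 7056 ≡ 116
84^4 ≡ 116^2 = 13456 ≡ 270
84^8 ≡ 270^2 = 72900 ≡ 30
84^16 ≡ 30^2 = 900 ≡ 206
84^32 ≡ 206^2 = 42436 ≡ 102
84^64 ≡ 102^2 = 10404 ≡ 341
86 = 64 + 16 + 4 + 2, so 84^86 ≡ 341·206·270·116 ≡ 147 (mod 347)
120·147 = 17640 ≡ 290 (mod 347)
290 ≡ 290 (mod 347), so the signature is genuine.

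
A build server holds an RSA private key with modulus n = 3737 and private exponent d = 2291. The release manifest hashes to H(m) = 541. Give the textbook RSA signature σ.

3470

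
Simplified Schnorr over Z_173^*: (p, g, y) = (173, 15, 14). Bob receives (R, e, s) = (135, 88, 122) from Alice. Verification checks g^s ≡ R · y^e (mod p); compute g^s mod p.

15^2 = 225 ≡ 52
15^4 ≡ 52^2 = 2704 ≡ 109
15^8 ≡ 109^2 = 11881 ≡ 117
15^16 ≡ 117^2 = 13689 ≡ 22
15^32 ≡ 22^2 = 484 ≡ 138
15^64 ≡ 138^2 = 19044 ≡ 14
122 = 64 + 32 + 16 + 8 + 2, so 15^122 ≡ 14·138·22·117·52 ≡ 164 (mod 173)

164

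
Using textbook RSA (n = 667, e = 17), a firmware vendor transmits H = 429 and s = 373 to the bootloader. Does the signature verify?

s^2 ≡ 373^2 = 139129 ≡ 393
s^4 ≡ 393^2 = 154449 ≡ 372
s^8 ≡ 372^2 = 138384 ≡ 315
s^16 ≡ 315^2 = 99225 ≡ 509
17 = 16 + 1, so s^17 ≡ 509·373 ≡ 429 (mod 667)
s^17 mod 667 = 429 matches H.

verifies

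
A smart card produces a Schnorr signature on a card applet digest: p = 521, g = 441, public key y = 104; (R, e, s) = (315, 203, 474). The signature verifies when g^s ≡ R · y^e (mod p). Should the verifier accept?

reject

g^s mod p:
441^474 mod 521 = 392
R · y^e mod p:
104^203 mod 521 = 25
315·25 = 7875 ≡ 60 (mod 521)
392 ≠ 60; the check fails.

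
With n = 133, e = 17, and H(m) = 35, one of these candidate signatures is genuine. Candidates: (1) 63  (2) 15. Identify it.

1

Candidate 1: 63^2 = 3969 ≡ 112; 63^4 ≡ 112^2 = 12544 ≡ 42; 63^8 ≡ 42^2 = 1764 ≡ 35; 63^16 ≡ 35^2 = 1225 ≡ 28; 17 = 16 + 1, so 63^17 ≡ 28·63 ≡ 35 (mod 133)
  → matches H(m) = 35
Candidate 2: 15^2 = 225 ≡ 92; 15^4 ≡ 92^2 = 8464 ≡ 85; 15^8 ≡ 85^2 = 7225 ≡ 43; 15^16 ≡ 43^2 = 1849 ≡ 120; 17 = 16 + 1, so 15^17 ≡ 120·15 ≡ 71 (mod 133)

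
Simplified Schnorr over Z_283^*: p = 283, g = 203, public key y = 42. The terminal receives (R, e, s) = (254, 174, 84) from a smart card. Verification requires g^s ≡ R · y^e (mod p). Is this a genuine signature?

g^s mod p:
Squares mod 283: 203^1≡203, 203^2≡174, 203^4≡278, 203^8≡25, 203^16≡59, 203^32≡85, 203^64≡150
84 = 64 + 16 + 4, so 203^84 ≡ 150·59·278 ≡ 181 (mod 283)
R · y^e mod p:
Squares mod 283: 42^1≡42, 42^2≡66, 42^4≡111, 42^8≡152, 42^16≡181, 42^32≡216, 42^64≡244, 42^128≡106
174 = 128 + 32 + 8 + 4 + 2, so 42^174 ≡ 106·216·152·111·66 ≡ 16 (mod 283)
254·16 = 4064 ≡ 102 (mod 283)
181 ≠ 102; the check fails.

forged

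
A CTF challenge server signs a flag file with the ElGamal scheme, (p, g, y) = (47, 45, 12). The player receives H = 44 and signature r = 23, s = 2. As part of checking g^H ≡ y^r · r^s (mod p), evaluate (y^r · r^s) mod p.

Squares mod 47: 12^1≡12, 12^2≡3, 12^4≡9, 12^8≡34, 12^16≡28
23 = 16 + 4 + 2 + 1, so 12^23 ≡ 28·9·3·12 ≡ 1 (mod 47)
Squares mod 47: 23^1≡23, 23^2≡12
23^2 ≡ 12 (mod 47)
y^r · r^s ≡ 1·12 = 12 ≡ 12 (mod 47)

12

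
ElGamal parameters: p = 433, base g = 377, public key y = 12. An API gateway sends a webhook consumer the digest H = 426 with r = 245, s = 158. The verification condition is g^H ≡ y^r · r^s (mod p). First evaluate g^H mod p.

431

377^2 = 142129 ≡ 105
377^4 ≡ 105^2 = 11025 ≡ 200
377^8 ≡ 200^2 = 40000 ≡ 164
377^16 ≡ 164^2 = 26896 ≡ 50
377^32 ≡ 50^2 = 2500 ≡ 335
377^64 ≡ 335^2 = 112225 ≡ 78
377^128 ≡ 78^2 = 6084 ≡ 22
377^256 ≡ 22^2 = 484 ≡ 51
426 = 256 + 128 + 32 + 8 + 2, so 377^426 ≡ 51·22·335·164·105 ≡ 431 (mod 433)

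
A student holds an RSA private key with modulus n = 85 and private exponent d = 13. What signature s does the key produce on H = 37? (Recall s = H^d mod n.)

H^2 ≡ 37^2 = 1369 ≡ 9
H^4 ≡ 9^2 = 81
H^8 ≡ 81^2 = 6561 ≡ 16
13 = 8 + 4 + 1, so H^13 ≡ 16·81·37 ≡ 12 (mod 85)

12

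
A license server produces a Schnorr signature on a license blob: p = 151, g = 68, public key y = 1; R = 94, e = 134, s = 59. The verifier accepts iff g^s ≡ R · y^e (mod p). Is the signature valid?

g^s mod p:
68^2 = 4624 ≡ 94
68^4 ≡ 94^2 = 8836 ≡ 78
68^8 ≡ 78^2 = 6084 ≡ 44
68^16 ≡ 44^2 = 1936 ≡ 124
68^32 ≡ 124^2 = 15376 ≡ 125
59 = 32 + 16 + 8 + 2 + 1, so 68^59 ≡ 125·124·44·94·68 ≡ 123 (mod 151)
R · y^e mod p:
1^2 = 1
1^4 ≡ 1^2 = 1
1^8 ≡ 1^2 = 1
1^16 ≡ 1^2 = 1
1^32 ≡ 1^2 = 1
1^64 ≡ 1^2 = 1
1^128 ≡ 1^2 = 1
134 = 128 + 4 + 2, so 1^134 ≡ 1·1·1 ≡ 1 (mod 151)
94·1 = 94 ≡ 94 (mod 151)
123 ≠ 94; the check fails.

invalid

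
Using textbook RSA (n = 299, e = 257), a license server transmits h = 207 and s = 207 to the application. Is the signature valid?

valid

Squares mod 299: s^1≡207, s^2≡92, s^4≡92, s^8≡92, s^16≡92, s^32≡92, s^64≡92, s^128≡92, s^256≡92
257 = 256 + 1, so s^257 ≡ 92·207 ≡ 207 (mod 299)
s^257 mod 299 = 207 matches h.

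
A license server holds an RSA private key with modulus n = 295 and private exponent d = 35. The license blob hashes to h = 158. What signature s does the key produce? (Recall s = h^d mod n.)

Squares mod 295: h^1≡158, h^2≡184, h^4≡226, h^8≡41, h^16≡206, h^32≡251
35 = 32 + 2 + 1, so h^35 ≡ 251·184·158 ≡ 247 (mod 295)

247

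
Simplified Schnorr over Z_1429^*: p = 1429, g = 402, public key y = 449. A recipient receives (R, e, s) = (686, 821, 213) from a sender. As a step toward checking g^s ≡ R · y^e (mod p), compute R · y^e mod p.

Squares mod 1429: 449^1≡449, 449^2≡112, 449^4≡1112, 449^8≡459, 449^16≡618, 449^32≡381, 449^64≡832, 449^128≡588, 449^256≡1355, 449^512≡1189
821 = 512 + 256 + 32 + 16 + 4 + 1, so 449^821 ≡ 1189·1355·381·618·1112·449 ≡ 866 (mod 1429)
R · y^e ≡ 686·866 = 594076 ≡ 1041 (mod 1429)

1041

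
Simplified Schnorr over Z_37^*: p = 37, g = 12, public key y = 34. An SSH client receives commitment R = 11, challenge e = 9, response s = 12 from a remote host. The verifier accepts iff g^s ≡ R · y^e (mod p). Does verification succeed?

fails

g^s mod p:
12^12 mod 37 = 26
R · y^e mod p:
34^9 mod 37 = 1
11·1 = 11 ≡ 11 (mod 37)
26 ≠ 11; the check fails.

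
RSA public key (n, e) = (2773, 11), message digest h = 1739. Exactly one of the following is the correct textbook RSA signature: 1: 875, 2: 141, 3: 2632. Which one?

Candidate 1: Squares mod 2773: 875^1≡875, 875^2≡277, 875^4≡1858, 875^8≡2552; 11 = 8 + 2 + 1, so 875^11 ≡ 2552·277·875 ≡ 1166 (mod 2773)
Candidate 2: Squares mod 2773: 141^1≡141, 141^2≡470, 141^4≡1833, 141^8≡1786; 11 = 8 + 2 + 1, so 141^11 ≡ 1786·470·141 ≡ 1034 (mod 2773)
Candidate 3: Squares mod 2773: 2632^1≡2632, 2632^2≡470, 2632^4≡1833, 2632^8≡1786; 11 = 8 + 2 + 1, so 2632^11 ≡ 1786·470·2632 ≡ 1739 (mod 2773)
  → matches h = 1739

3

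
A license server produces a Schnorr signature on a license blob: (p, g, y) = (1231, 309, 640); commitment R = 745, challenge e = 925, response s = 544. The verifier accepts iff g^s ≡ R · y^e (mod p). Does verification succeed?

fails

g^s mod p:
Squares mod 1231: 309^1≡309, 309^2≡694, 309^4≡315, 309^8≡745, 309^16≡1075, 309^32≡947, 309^64≡641, 309^128≡958, 309^256≡669, 309^512≡708
544 = 512 + 32, so 309^544 ≡ 708·947 ≡ 812 (mod 1231)
R · y^e mod p:
Squares mod 1231: 640^1≡640, 640^2≡908, 640^4≡925, 640^8≡80, 640^16≡245, 640^32≡937, 640^64≡266, 640^128≡589, 640^256≡1010, 640^512≡832
925 = 512 + 256 + 128 + 16 + 8 + 4 + 1, so 640^925 ≡ 832·1010·589·245·80·925·640 ≡ 587 (mod 1231)
745·587 = 437315 ≡ 310 (mod 1231)
812 ≠ 310; the check fails.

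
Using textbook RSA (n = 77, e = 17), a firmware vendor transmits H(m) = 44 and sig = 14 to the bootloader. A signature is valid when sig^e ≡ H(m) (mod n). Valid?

no

sig^2 ≡ 14^2 = 196 ≡ 42
sig^4 ≡ 42^2 = 1764 ≡ 70
sig^8 ≡ 70^2 = 4900 ≡ 49
sig^16 ≡ 49^2 = 2401 ≡ 14
17 = 16 + 1, so sig^17 ≡ 14·14 ≡ 42 (mod 77)
42 ≠ 44, so verification fails.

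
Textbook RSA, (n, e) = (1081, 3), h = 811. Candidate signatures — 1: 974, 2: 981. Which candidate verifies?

1

Candidate 1: Squares mod 1081: 974^1≡974, 974^2≡639; 3 = 2 + 1, so 974^3 ≡ 639·974 ≡ 811 (mod 1081)
  → matches h = 811
Candidate 2: Squares mod 1081: 981^1≡981, 981^2≡271; 3 = 2 + 1, so 981^3 ≡ 271·981 ≡ 1006 (mod 1081)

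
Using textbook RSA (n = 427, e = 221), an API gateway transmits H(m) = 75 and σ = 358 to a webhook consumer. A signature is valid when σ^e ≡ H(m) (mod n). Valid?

σ^2 ≡ 358^2 = 128164 ≡ 64
σ^4 ≡ 64^2 = 4096 ≡ 253
σ^8 ≡ 253^2 = 64009 ≡ 386
σ^16 ≡ 386^2 = 148996 ≡ 400
σ^32 ≡ 400^2 = 160000 ≡ 302
σ^64 ≡ 302^2 = 91204 ≡ 253
σ^128 ≡ 253^2 = 64009 ≡ 386
221 = 128 + 64 + 16 + 8 + 4 + 1, so σ^221 ≡ 386·253·400·386·253·358 ≡ 358 (mod 427)
358 ≠ 75, so verification fails.

no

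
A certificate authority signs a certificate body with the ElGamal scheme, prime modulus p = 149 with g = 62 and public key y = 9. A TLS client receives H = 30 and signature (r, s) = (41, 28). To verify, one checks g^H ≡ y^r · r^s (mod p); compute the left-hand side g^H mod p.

7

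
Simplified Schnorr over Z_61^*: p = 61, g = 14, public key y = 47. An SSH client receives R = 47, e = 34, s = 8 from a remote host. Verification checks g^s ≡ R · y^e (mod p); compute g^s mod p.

13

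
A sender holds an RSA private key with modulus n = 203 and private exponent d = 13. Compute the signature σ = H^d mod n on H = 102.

172

H^2 ≡ 102^2 = 10404 ≡ 51
H^4 ≡ 51^2 = 2601 ≡ 165
H^8 ≡ 165^2 = 27225 ≡ 23
13 = 8 + 4 + 1, so H^13 ≡ 23·165·102 ≡ 172 (mod 203)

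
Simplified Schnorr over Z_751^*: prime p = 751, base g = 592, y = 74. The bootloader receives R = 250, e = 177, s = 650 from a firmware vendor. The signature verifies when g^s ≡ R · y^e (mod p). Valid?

yes

g^s mod p:
592^2 = 350464 ≡ 498
592^4 ≡ 498^2 = 248004 ≡ 174
592^8 ≡ 174^2 = 30276 ≡ 236
592^16 ≡ 236^2 = 55696 ≡ 122
592^32 ≡ 122^2 = 14884 ≡ 615
592^64 ≡ 615^2 = 378225 ≡ 472
592^128 ≡ 472^2 = 222784 ≡ 488
592^256 ≡ 488^2 = 238144 ≡ 77
592^512 ≡ 77^2 = 5929 ≡ 672
650 = 512 + 128 + 8 + 2, so 592^650 ≡ 672·488·236·498 ≡ 503 (mod 751)
R · y^e mod p:
74^2 = 5476 ≡ 219
74^4 ≡ 219^2 = 47961 ≡ 648
74^8 ≡ 648^2 = 419904 ≡ 95
74^16 ≡ 95^2 = 9025 ≡ 13
74^32 ≡ 13^2 = 169
74^64 ≡ 169^2 = 28561 ≡ 23
74^128 ≡ 23^2 = 529
177 = 128 + 32 + 16 + 1, so 74^177 ≡ 529·169·13·74 ≡ 744 (mod 751)
250·744 = 186000 ≡ 503 (mod 751)
503 ≡ 503 (mod 751); signature holds.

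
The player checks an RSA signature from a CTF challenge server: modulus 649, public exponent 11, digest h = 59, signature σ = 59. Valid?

yes

Squares mod 649: σ^1≡59, σ^2≡236, σ^4≡531, σ^8≡295
11 = 8 + 2 + 1, so σ^11 ≡ 295·236·59 ≡ 59 (mod 649)
σ^11 mod 649 = 59 matches h.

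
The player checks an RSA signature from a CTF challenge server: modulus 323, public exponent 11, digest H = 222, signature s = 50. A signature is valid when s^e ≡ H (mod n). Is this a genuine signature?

forged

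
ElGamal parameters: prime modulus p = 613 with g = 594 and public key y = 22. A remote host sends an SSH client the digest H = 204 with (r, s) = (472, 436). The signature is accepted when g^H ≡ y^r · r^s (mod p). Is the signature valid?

Left side g^H mod p:
594^2 = 352836 ≡ 361
594^4 ≡ 361^2 = 130321 ≡ 365
594^8 ≡ 365^2 = 133225 ≡ 204
594^16 ≡ 204^2 = 41616 ≡ 545
594^32 ≡ 545^2 = 297025 ≡ 333
594^64 ≡ 333^2 = 110889 ≡ 549
594^128 ≡ 549^2 = 301401 ≡ 418
204 = 128 + 64 + 8 + 4, so 594^204 ≡ 418·549·204·365 ≡ 1 (mod 613)
Right side y^r · r^s mod p:
22^2 = 484
22^4 ≡ 484^2 = 234256 ≡ 90
22^8 ≡ 90^2 = 8100 ≡ 131
22^16 ≡ 131^2 = 17161 ≡ 610
22^32 ≡ 610^2 = 372100 ≡ 9
22^64 ≡ 9^2 = 81
22^128 ≡ 81^2 = 6561 ≡ 431
22^256 ≡ 431^2 = 185761 ≡ 22
472 = 256 + 128 + 64 + 16 + 8, so 22^472 ≡ 22·431·81·610·131 ≡ 81 (mod 613)
472^2 = 222784 ≡ 265
472^4 ≡ 265^2 = 70225 ≡ 343
472^8 ≡ 343^2 = 117649 ≡ 566
472^16 ≡ 566^2 = 320356 ≡ 370
472^32 ≡ 370^2 = 136900 ≡ 201
472^64 ≡ 201^2 = 40401 ≡ 556
472^128 ≡ 556^2 = 309136 ≡ 184
472^256 ≡ 184^2 = 33856 ≡ 141
436 = 256 + 128 + 32 + 16 + 4, so 472^436 ≡ 141·184·201·370·343 ≡ 333 (mod 613)
81·333 = 26973 ≡ 1 (mod 613)
1 ≡ 1 (mod 613), so the signature is genuine.

valid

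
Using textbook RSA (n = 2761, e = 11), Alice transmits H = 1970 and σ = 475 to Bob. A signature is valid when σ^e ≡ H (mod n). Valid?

no

Squares mod 2761: σ^1≡475, σ^2≡1984, σ^4≡1831, σ^8≡707
11 = 8 + 2 + 1, so σ^11 ≡ 707·1984·475 ≡ 563 (mod 2761)
563 ≠ 1970, so verification fails.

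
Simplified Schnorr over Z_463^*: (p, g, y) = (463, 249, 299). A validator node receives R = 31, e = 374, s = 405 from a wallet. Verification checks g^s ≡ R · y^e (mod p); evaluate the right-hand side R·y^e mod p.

Squares mod 463: 299^1≡299, 299^2≡42, 299^4≡375, 299^8≡336, 299^16≡387, 299^32≡220, 299^64≡248, 299^128≡388, 299^256≡69
374 = 256 + 64 + 32 + 16 + 4 + 2, so 299^374 ≡ 69·248·220·387·375·42 ≡ 33 (mod 463)
R · y^e ≡ 31·33 = 1023 ≡ 97 (mod 463)

97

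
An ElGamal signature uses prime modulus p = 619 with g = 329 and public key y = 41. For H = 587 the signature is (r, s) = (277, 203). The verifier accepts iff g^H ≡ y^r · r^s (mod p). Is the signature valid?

Left side g^H mod p:
Squares mod 619: 329^1≡329, 329^2≡535, 329^4≡247, 329^8≡347, 329^16≡323, 329^32≡337, 329^64≡292, 329^128≡461, 329^256≡204, 329^512≡143
587 = 512 + 64 + 8 + 2 + 1, so 329^587 ≡ 143·292·347·535·329 ≡ 102 (mod 619)
Right side y^r · r^s mod p:
Squares mod 619: 41^1≡41, 41^2≡443, 41^4≡26, 41^8≡57, 41^16≡154, 41^32≡194, 41^64≡496, 41^128≡273, 41^256≡249
277 = 256 + 16 + 4 + 1, so 41^277 ≡ 249·154·26·41 ≡ 552 (mod 619)
Squares mod 619: 277^1≡277, 277^2≡592, 277^4≡110, 277^8≡339, 277^16≡406, 277^32≡182, 277^64≡317, 277^128≡211
203 = 128 + 64 + 8 + 2 + 1, so 277^203 ≡ 211·317·339·592·277 ≡ 267 (mod 619)
552·267 = 147384 ≡ 62 (mod 619)
102 ≠ 62, so verification fails.

invalid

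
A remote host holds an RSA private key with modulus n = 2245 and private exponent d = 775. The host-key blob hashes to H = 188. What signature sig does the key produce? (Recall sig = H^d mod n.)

1867

H^2 ≡ 188^2 = 35344 ≡ 1669
H^4 ≡ 1669^2 = 2785561 ≡ 1761
H^8 ≡ 1761^2 = 3101121 ≡ 776
H^16 ≡ 776^2 = 602176 ≡ 516
H^32 ≡ 516^2 = 266256 ≡ 1346
H^64 ≡ 1346^2 = 1811716 ≡ 1
H^128 ≡ 1^2 = 1
H^256 ≡ 1^2 = 1
H^512 ≡ 1^2 = 1
775 = 512 + 256 + 4 + 2 + 1, so H^775 ≡ 1·1·1761·1669·188 ≡ 1867 (mod 2245)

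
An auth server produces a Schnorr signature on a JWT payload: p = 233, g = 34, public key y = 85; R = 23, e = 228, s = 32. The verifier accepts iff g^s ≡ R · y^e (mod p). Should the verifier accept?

g^s mod p:
34^2 = 1156 ≡ 224
34^4 ≡ 224^2 = 50176 ≡ 81
34^8 ≡ 81^2 = 6561 ≡ 37
34^16 ≡ 37^2 = 1369 ≡ 204
34^32 ≡ 204^2 = 41616 ≡ 142
R · y^e mod p:
85^2 = 7225 ≡ 2
85^4 ≡ 2^2 = 4
85^8 ≡ 4^2 = 16
85^16 ≡ 16^2 = 256 ≡ 23
85^32 ≡ 23^2 = 529 ≡ 63
85^64 ≡ 63^2 = 3969 ≡ 8
85^128 ≡ 8^2 = 64
228 = 128 + 64 + 32 + 4, so 85^228 ≡ 64·8·63·4 ≡ 175 (mod 233)
23·175 = 4025 ≡ 64 (mod 233)
142 ≠ 64; the check fails.

reject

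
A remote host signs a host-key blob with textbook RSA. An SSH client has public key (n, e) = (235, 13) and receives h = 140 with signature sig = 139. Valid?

sig^2 ≡ 139^2 = 19321 ≡ 51
sig^4 ≡ 51^2 = 2601 ≡ 16
sig^8 ≡ 16^2 = 256 ≡ 21
13 = 8 + 4 + 1, so sig^13 ≡ 21·16·139 ≡ 174 (mod 235)
174 ≠ 140, so verification fails.

no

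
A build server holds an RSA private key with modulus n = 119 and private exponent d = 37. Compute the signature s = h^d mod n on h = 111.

76

h^2 ≡ 111^2 = 12321 ≡ 64
h^4 ≡ 64^2 = 4096 ≡ 50
h^8 ≡ 50^2 = 2500 ≡ 1
h^16 ≡ 1^2 = 1
h^32 ≡ 1^2 = 1
37 = 32 + 4 + 1, so h^37 ≡ 1·50·111 ≡ 76 (mod 119)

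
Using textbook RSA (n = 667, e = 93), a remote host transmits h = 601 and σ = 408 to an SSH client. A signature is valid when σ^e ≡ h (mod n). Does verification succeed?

fails

σ^2 ≡ 408^2 = 166464 ≡ 381
σ^4 ≡ 381^2 = 145161 ≡ 422
σ^8 ≡ 422^2 = 178084 ≡ 662
σ^16 ≡ 662^2 = 438244 ≡ 25
σ^32 ≡ 25^2 = 625
σ^64 ≡ 625^2 = 390625 ≡ 430
93 = 64 + 16 + 8 + 4 + 1, so σ^93 ≡ 430·25·662·422·408 ≡ 251 (mod 667)
251 ≠ 601, so verification fails.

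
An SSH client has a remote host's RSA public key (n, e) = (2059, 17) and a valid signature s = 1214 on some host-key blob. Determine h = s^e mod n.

1908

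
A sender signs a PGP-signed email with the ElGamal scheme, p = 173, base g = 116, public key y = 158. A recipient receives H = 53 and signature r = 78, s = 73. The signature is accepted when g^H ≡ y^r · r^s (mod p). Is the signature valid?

valid

Left side g^H mod p:
116^53 mod 173 = 130
Right side y^r · r^s mod p:
158^78 mod 173 = 139
78^73 mod 173 = 159
139·159 = 22101 ≡ 130 (mod 173)
130 ≡ 130 (mod 173), so the signature is genuine.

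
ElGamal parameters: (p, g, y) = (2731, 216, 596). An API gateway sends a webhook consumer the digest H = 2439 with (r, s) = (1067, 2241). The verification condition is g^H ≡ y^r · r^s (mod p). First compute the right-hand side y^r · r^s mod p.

1176

596^2 = 355216 ≡ 186
596^4 ≡ 186^2 = 34596 ≡ 1824
596^8 ≡ 1824^2 = 3326976 ≡ 618
596^16 ≡ 618^2 = 381924 ≡ 2315
596^32 ≡ 2315^2 = 5359225 ≡ 1003
596^64 ≡ 1003^2 = 1006009 ≡ 1001
596^128 ≡ 1001^2 = 1002001 ≡ 2455
596^256 ≡ 2455^2 = 6027025 ≡ 2439
596^512 ≡ 2439^2 = 5948721 ≡ 603
596^1024 ≡ 603^2 = 363609 ≡ 386
1067 = 1024 + 32 + 8 + 2 + 1, so 596^1067 ≡ 386·1003·618·186·596 ≡ 890 (mod 2731)
1067^2 = 1138489 ≡ 2393
1067^4 ≡ 2393^2 = 5726449 ≡ 2273
1067^8 ≡ 2273^2 = 5166529 ≡ 2208
1067^16 ≡ 2208^2 = 4875264 ≡ 429
1067^32 ≡ 429^2 = 184041 ≡ 1064
1067^64 ≡ 1064^2 = 1132096 ≡ 1462
1067^128 ≡ 1462^2 = 2137444 ≡ 1802
1067^256 ≡ 1802^2 = 3247204 ≡ 45
1067^512 ≡ 45^2 = 2025
1067^1024 ≡ 2025^2 = 4100625 ≡ 1394
1067^2048 ≡ 1394^2 = 1943236 ≡ 1495
2241 = 2048 + 128 + 64 + 1, so 1067^2241 ≡ 1495·1802·1462·1067 ≡ 2315 (mod 2731)
y^r · r^s ≡ 890·2315 = 2060350 ≡ 1176 (mod 2731)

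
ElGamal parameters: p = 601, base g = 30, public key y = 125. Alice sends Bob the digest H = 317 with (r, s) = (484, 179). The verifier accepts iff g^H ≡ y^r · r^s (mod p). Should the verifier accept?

accept

Left side g^H mod p:
30^317 mod 601 = 135
Right side y^r · r^s mod p:
125^484 mod 601 = 1
484^179 mod 601 = 135
1·135 = 135 ≡ 135 (mod 601)
135 ≡ 135 (mod 601), so the signature is genuine.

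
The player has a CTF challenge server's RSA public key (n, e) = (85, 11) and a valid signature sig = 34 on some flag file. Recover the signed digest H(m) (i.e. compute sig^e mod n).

34

sig^2 ≡ 34^2 = 1156 ≡ 51
sig^4 ≡ 51^2 = 2601 ≡ 51
sig^8 ≡ 51^2 = 2601 ≡ 51
11 = 8 + 2 + 1, so sig^11 ≡ 51·51·34 ≡ 34 (mod 85)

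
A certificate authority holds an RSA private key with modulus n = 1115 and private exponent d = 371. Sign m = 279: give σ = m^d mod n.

279

Squares mod 1115: m^1≡279, m^2≡906, m^4≡196, m^8≡506, m^16≡701, m^32≡801, m^64≡476, m^128≡231, m^256≡956
371 = 256 + 64 + 32 + 16 + 2 + 1, so m^371 ≡ 956·476·801·701·906·279 ≡ 279 (mod 1115)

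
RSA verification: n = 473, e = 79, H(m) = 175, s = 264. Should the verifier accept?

reject

s^2 ≡ 264^2 = 69696 ≡ 165
s^4 ≡ 165^2 = 27225 ≡ 264
s^8 ≡ 264^2 = 69696 ≡ 165
s^16 ≡ 165^2 = 27225 ≡ 264
s^32 ≡ 264^2 = 69696 ≡ 165
s^64 ≡ 165^2 = 27225 ≡ 264
79 = 64 + 8 + 4 + 2 + 1, so s^79 ≡ 264·165·264·165·264 ≡ 264 (mod 473)
s^79 mod 473 = 264, but H(m) = 175.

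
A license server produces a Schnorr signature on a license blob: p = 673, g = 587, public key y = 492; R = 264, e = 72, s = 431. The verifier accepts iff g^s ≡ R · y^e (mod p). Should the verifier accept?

g^s mod p:
Squares mod 673: 587^1≡587, 587^2≡666, 587^4≡49, 587^8≡382, 587^16≡556, 587^32≡229, 587^64≡620, 587^128≡117, 587^256≡229
431 = 256 + 128 + 32 + 8 + 4 + 2 + 1, so 587^431 ≡ 229·117·229·382·49·666·587 ≡ 571 (mod 673)
R · y^e mod p:
Squares mod 673: 492^1≡492, 492^2≡457, 492^4≡219, 492^8≡178, 492^16≡53, 492^32≡117, 492^64≡229
72 = 64 + 8, so 492^72 ≡ 229·178 ≡ 382 (mod 673)
264·382 = 100848 ≡ 571 (mod 673)
571 ≡ 571 (mod 673); signature holds.

accept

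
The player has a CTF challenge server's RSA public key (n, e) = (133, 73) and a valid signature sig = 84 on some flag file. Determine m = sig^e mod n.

84

sig^73 mod 133 = 84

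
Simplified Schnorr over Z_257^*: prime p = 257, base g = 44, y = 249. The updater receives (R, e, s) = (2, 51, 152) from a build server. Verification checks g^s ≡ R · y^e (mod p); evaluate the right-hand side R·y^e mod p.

4

Squares mod 257: 249^1≡249, 249^2≡64, 249^4≡241, 249^8≡256, 249^16≡1, 249^32≡1
51 = 32 + 16 + 2 + 1, so 249^51 ≡ 1·1·64·249 ≡ 2 (mod 257)
R · y^e ≡ 2·2 = 4 ≡ 4 (mod 257)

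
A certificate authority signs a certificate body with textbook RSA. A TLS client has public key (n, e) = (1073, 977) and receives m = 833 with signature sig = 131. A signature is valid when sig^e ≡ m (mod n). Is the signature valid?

invalid

sig^977 mod 1073 = 240
sig^977 mod 1073 = 240, but m = 833.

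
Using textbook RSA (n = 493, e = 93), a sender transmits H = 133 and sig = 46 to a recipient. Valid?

yes

sig^2 ≡ 46^2 = 2116 ≡ 144
sig^4 ≡ 144^2 = 20736 ≡ 30
sig^8 ≡ 30^2 = 900 ≡ 407
sig^16 ≡ 407^2 = 165649 ≡ 1
sig^32 ≡ 1^2 = 1
sig^64 ≡ 1^2 = 1
93 = 64 + 16 + 8 + 4 + 1, so sig^93 ≡ 1·1·407·30·46 ≡ 133 (mod 493)
Since 133 equals the digest 133, verification succeeds.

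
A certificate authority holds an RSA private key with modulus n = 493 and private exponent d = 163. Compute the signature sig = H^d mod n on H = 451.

372

H^2 ≡ 451^2 = 203401 ≡ 285
H^4 ≡ 285^2 = 81225 ≡ 373
H^8 ≡ 373^2 = 139129 ≡ 103
H^16 ≡ 103^2 = 10609 ≡ 256
H^32 ≡ 256^2 = 65536 ≡ 460
H^64 ≡ 460^2 = 211600 ≡ 103
H^128 ≡ 103^2 = 10609 ≡ 256
163 = 128 + 32 + 2 + 1, so H^163 ≡ 256·460·285·451 ≡ 372 (mod 493)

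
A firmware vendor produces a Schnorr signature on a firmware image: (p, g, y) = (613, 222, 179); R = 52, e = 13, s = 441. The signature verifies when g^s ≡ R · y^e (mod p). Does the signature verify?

does not verify

g^s mod p:
222^2 = 49284 ≡ 244
222^4 ≡ 244^2 = 59536 ≡ 75
222^8 ≡ 75^2 = 5625 ≡ 108
222^16 ≡ 108^2 = 11664 ≡ 17
222^32 ≡ 17^2 = 289
222^64 ≡ 289^2 = 83521 ≡ 153
222^128 ≡ 153^2 = 23409 ≡ 115
222^256 ≡ 115^2 = 13225 ≡ 352
441 = 256 + 128 + 32 + 16 + 8 + 1, so 222^441 ≡ 352·115·289·17·108·222 ≡ 176 (mod 613)
R · y^e mod p:
179^2 = 32041 ≡ 165
179^4 ≡ 165^2 = 27225 ≡ 253
179^8 ≡ 253^2 = 64009 ≡ 257
13 = 8 + 4 + 1, so 179^13 ≡ 257·253·179 ≡ 341 (mod 613)
52·341 = 17732 ≡ 568 (mod 613)
176 ≠ 568; the check fails.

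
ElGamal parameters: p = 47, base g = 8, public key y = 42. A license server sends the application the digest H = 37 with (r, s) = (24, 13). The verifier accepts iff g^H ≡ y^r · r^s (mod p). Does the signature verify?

Left side g^H mod p:
8^2 = 64 ≡ 17
8^4 ≡ 17^2 = 289 ≡ 7
8^8 ≡ 7^2 = 49 ≡ 2
8^16 ≡ 2^2 = 4
8^32 ≡ 4^2 = 16
37 = 32 + 4 + 1, so 8^37 ≡ 16·7·8 ≡ 3 (mod 47)
Right side y^r · r^s mod p:
42^2 = 1764 ≡ 25
42^4 ≡ 25^2 = 625 ≡ 14
42^8 ≡ 14^2 = 196 ≡ 8
42^16 ≡ 8^2 = 64 ≡ 17
24 = 16 + 8, so 42^24 ≡ 17·8 ≡ 42 (mod 47)
24^2 = 576 ≡ 12
24^4 ≡ 12^2 = 144 ≡ 3
24^8 ≡ 3^2 = 9
13 = 8 + 4 + 1, so 24^13 ≡ 9·3·24 ≡ 37 (mod 47)
42·37 = 1554 ≡ 3 (mod 47)
3 ≡ 3 (mod 47), so the signature is genuine.

verifies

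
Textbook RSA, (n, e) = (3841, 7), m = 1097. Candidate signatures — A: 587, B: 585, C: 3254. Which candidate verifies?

Candidate A: Squares mod 3841: 587^1≡587, 587^2≡2720, 587^4≡634; 7 = 4 + 2 + 1, so 587^7 ≡ 634·2720·587 ≡ 1097 (mod 3841)
  → matches m = 1097
Candidate B: Squares mod 3841: 585^1≡585, 585^2≡376, 585^4≡3100; 7 = 4 + 2 + 1, so 585^7 ≡ 3100·376·585 ≡ 2475 (mod 3841)
Candidate C: Squares mod 3841: 3254^1≡3254, 3254^2≡2720, 3254^4≡634; 7 = 4 + 2 + 1, so 3254^7 ≡ 634·2720·3254 ≡ 2744 (mod 3841)

A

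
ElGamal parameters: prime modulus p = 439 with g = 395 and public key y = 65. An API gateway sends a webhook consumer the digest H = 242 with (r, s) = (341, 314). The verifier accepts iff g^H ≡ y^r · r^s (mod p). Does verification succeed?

fails

Left side g^H mod p:
Squares mod 439: 395^1≡395, 395^2≡180, 395^4≡353, 395^8≡372, 395^16≡99, 395^32≡143, 395^64≡255, 395^128≡53
242 = 128 + 64 + 32 + 16 + 2, so 395^242 ≡ 53·255·143·99·180 ≡ 398 (mod 439)
Right side y^r · r^s mod p:
Squares mod 439: 65^1≡65, 65^2≡274, 65^4≡7, 65^8≡49, 65^16≡206, 65^32≡292, 65^64≡98, 65^128≡385, 65^256≡282
341 = 256 + 64 + 16 + 4 + 1, so 65^341 ≡ 282·98·206·7·65 ≡ 146 (mod 439)
Squares mod 439: 341^1≡341, 341^2≡385, 341^4≡282, 341^8≡65, 341^16≡274, 341^32≡7, 341^64≡49, 341^128≡206, 341^256≡292
314 = 256 + 32 + 16 + 8 + 2, so 341^314 ≡ 292·7·274·65·385 ≡ 223 (mod 439)
146·223 = 32558 ≡ 72 (mod 439)
398 ≠ 72, so verification fails.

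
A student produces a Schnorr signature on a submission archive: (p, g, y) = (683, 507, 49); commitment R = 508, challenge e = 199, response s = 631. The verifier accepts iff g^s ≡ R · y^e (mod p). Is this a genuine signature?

forged

g^s mod p:
Squares mod 683: 507^1≡507, 507^2≡241, 507^4≡26, 507^8≡676, 507^16≡49, 507^32≡352, 507^64≡281, 507^128≡416, 507^256≡257, 507^512≡481
631 = 512 + 64 + 32 + 16 + 4 + 2 + 1, so 507^631 ≡ 481·281·352·49·26·241·507 ≡ 464 (mod 683)
R · y^e mod p:
Squares mod 683: 49^1≡49, 49^2≡352, 49^4≡281, 49^8≡416, 49^16≡257, 49^32≡481, 49^64≡507, 49^128≡241
199 = 128 + 64 + 4 + 2 + 1, so 49^199 ≡ 241·507·281·352·49 ≡ 479 (mod 683)
508·479 = 243332 ≡ 184 (mod 683)
464 ≠ 184; the check fails.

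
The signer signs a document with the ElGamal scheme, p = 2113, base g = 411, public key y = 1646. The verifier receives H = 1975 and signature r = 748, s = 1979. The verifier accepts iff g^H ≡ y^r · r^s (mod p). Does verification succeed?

passes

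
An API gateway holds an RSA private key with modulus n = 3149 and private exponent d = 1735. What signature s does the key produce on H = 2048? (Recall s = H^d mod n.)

2986

H^2 ≡ 2048^2 = 4194304 ≡ 2985
H^4 ≡ 2985^2 = 8910225 ≡ 1704
H^8 ≡ 1704^2 = 2903616 ≡ 238
H^16 ≡ 238^2 = 56644 ≡ 3111
H^32 ≡ 3111^2 = 9678321 ≡ 1444
H^64 ≡ 1444^2 = 2085136 ≡ 498
H^128 ≡ 498^2 = 248004 ≡ 2382
H^256 ≡ 2382^2 = 5673924 ≡ 2575
H^512 ≡ 2575^2 = 6630625 ≡ 1980
H^1024 ≡ 1980^2 = 3920400 ≡ 3044
1735 = 1024 + 512 + 128 + 64 + 4 + 2 + 1, so H^1735 ≡ 3044·1980·2382·498·1704·2985·2048 ≡ 2986 (mod 3149)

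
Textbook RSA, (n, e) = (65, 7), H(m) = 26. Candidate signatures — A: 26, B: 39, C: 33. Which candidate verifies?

A

Candidate A: Squares mod 65: 26^1≡26, 26^2≡26, 26^4≡26; 7 = 4 + 2 + 1, so 26^7 ≡ 26·26·26 ≡ 26 (mod 65)
  → matches H(m) = 26
Candidate B: Squares mod 65: 39^1≡39, 39^2≡26, 39^4≡26; 7 = 4 + 2 + 1, so 39^7 ≡ 26·26·39 ≡ 39 (mod 65)
Candidate C: Squares mod 65: 33^1≡33, 33^2≡49, 33^4≡61; 7 = 4 + 2 + 1, so 33^7 ≡ 61·49·33 ≡ 32 (mod 65)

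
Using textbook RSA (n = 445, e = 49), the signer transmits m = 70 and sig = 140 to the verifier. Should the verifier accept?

accept

Squares mod 445: sig^1≡140, sig^2≡20, sig^4≡400, sig^8≡245, sig^16≡395, sig^32≡275
49 = 32 + 16 + 1, so sig^49 ≡ 275·395·140 ≡ 70 (mod 445)
Since 70 equals the digest 70, verification succeeds.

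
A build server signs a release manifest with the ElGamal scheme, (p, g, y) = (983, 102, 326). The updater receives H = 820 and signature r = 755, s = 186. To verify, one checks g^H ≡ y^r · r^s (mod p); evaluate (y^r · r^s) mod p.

851

Squares mod 983: 326^1≡326, 326^2≡112, 326^4≡748, 326^8≡177, 326^16≡856, 326^32≡401, 326^64≡572, 326^128≡828, 326^256≡433, 326^512≡719
755 = 512 + 128 + 64 + 32 + 16 + 2 + 1, so 326^755 ≡ 719·828·572·401·856·112·326 ≡ 950 (mod 983)
Squares mod 983: 755^1≡755, 755^2≡868, 755^4≡446, 755^8≡350, 755^16≡608, 755^32≡56, 755^64≡187, 755^128≡564
186 = 128 + 32 + 16 + 8 + 2, so 755^186 ≡ 564·56·608·350·868 ≡ 4 (mod 983)
y^r · r^s ≡ 950·4 = 3800 ≡ 851 (mod 983)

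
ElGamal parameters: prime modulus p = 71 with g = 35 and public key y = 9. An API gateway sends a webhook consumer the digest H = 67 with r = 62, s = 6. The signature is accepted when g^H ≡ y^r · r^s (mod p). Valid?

Left side g^H mod p:
35^2 = 1225 ≡ 18
35^4 ≡ 18^2 = 324 ≡ 40
35^8 ≡ 40^2 = 1600 ≡ 38
35^16 ≡ 38^2 = 1444 ≡ 24
35^32 ≡ 24^2 = 576 ≡ 8
35^64 ≡ 8^2 = 64
67 = 64 + 2 + 1, so 35^67 ≡ 64·18·35 ≡ 63 (mod 71)
Right side y^r · r^s mod p:
9^2 = 81 ≡ 10
9^4 ≡ 10^2 = 100 ≡ 29
9^8 ≡ 29^2 = 841 ≡ 60
9^16 ≡ 60^2 = 3600 ≡ 50
9^32 ≡ 50^2 = 2500 ≡ 15
62 = 32 + 16 + 8 + 4 + 2, so 9^62 ≡ 15·50·60·29·10 ≡ 58 (mod 71)
62^2 = 3844 ≡ 10
62^4 ≡ 10^2 = 100 ≡ 29
6 = 4 + 2, so 62^6 ≡ 29·10 ≡ 6 (mod 71)
58·6 = 348 ≡ 64 (mod 71)
63 ≠ 64, so verification fails.

no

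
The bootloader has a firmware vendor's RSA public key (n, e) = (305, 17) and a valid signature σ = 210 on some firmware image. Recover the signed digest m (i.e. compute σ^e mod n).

Squares mod 305: σ^1≡210, σ^2≡180, σ^4≡70, σ^8≡20, σ^16≡95
17 = 16 + 1, so σ^17 ≡ 95·210 ≡ 125 (mod 305)

125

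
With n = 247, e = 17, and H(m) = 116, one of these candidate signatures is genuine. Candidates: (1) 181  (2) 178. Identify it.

Candidate 1: 181^2 = 32761 ≡ 157; 181^4 ≡ 157^2 = 24649 ≡ 196; 181^8 ≡ 196^2 = 38416 ≡ 131; 181^16 ≡ 131^2 = 17161 ≡ 118; 17 = 16 + 1, so 181^17 ≡ 118·181 ≡ 116 (mod 247)
  → matches H(m) = 116
Candidate 2: 178^2 = 31684 ≡ 68; 178^4 ≡ 68^2 = 4624 ≡ 178; 178^8 ≡ 178^2 = 31684 ≡ 68; 178^16 ≡ 68^2 = 4624 ≡ 178; 17 = 16 + 1, so 178^17 ≡ 178·178 ≡ 68 (mod 247)

1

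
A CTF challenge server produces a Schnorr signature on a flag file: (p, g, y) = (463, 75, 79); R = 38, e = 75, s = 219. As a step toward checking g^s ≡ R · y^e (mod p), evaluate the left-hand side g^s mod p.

75^219 mod 463 = 379

379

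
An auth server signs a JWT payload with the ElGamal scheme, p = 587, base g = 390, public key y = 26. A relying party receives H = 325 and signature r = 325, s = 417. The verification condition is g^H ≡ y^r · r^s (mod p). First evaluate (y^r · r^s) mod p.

571

26^325 mod 587 = 426
325^417 mod 587 = 135
y^r · r^s ≡ 426·135 = 57510 ≡ 571 (mod 587)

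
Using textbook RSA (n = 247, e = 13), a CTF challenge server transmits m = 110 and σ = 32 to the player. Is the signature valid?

valid

σ^2 ≡ 32^2 = 1024 ≡ 36
σ^4 ≡ 36^2 = 1296 ≡ 61
σ^8 ≡ 61^2 = 3721 ≡ 16
13 = 8 + 4 + 1, so σ^13 ≡ 16·61·32 ≡ 110 (mod 247)
110 = m, so the signature checks out.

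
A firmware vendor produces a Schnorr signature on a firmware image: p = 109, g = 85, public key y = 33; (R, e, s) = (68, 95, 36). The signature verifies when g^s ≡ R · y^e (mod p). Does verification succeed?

g^s mod p:
85^2 = 7225 ≡ 31
85^4 ≡ 31^2 = 961 ≡ 89
85^8 ≡ 89^2 = 7921 ≡ 73
85^16 ≡ 73^2 = 5329 ≡ 97
85^32 ≡ 97^2 = 9409 ≡ 35
36 = 32 + 4, so 85^36 ≡ 35·89 ≡ 63 (mod 109)
R · y^e mod p:
33^2 = 1089 ≡ 108
33^4 ≡ 108^2 = 11664 ≡ 1
33^8 ≡ 1^2 = 1
33^16 ≡ 1^2 = 1
33^32 ≡ 1^2 = 1
33^64 ≡ 1^2 = 1
95 = 64 + 16 + 8 + 4 + 2 + 1, so 33^95 ≡ 1·1·1·1·108·33 ≡ 76 (mod 109)
68·76 = 5168 ≡ 45 (mod 109)
63 ≠ 45; the check fails.

fails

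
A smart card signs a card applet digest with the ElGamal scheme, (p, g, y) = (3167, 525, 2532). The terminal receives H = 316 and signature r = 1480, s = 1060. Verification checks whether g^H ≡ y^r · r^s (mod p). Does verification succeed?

fails

Left side g^H mod p:
525^316 mod 3167 = 995
Right side y^r · r^s mod p:
2532^1480 mod 3167 = 101
1480^1060 mod 3167 = 1548
101·1548 = 156348 ≡ 1165 (mod 3167)
995 ≠ 1165, so verification fails.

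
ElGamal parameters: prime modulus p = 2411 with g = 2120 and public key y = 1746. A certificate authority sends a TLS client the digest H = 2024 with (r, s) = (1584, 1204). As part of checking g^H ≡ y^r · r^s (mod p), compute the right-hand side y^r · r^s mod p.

1746^2 = 3048516 ≡ 1012
1746^4 ≡ 1012^2 = 1024144 ≡ 1880
1746^8 ≡ 1880^2 = 3534400 ≡ 2285
1746^16 ≡ 2285^2 = 5221225 ≡ 1410
1746^32 ≡ 1410^2 = 1988100 ≡ 1436
1746^64 ≡ 1436^2 = 2062096 ≡ 691
1746^128 ≡ 691^2 = 477481 ≡ 103
1746^256 ≡ 103^2 = 10609 ≡ 965
1746^512 ≡ 965^2 = 931225 ≡ 579
1746^1024 ≡ 579^2 = 335241 ≡ 112
1584 = 1024 + 512 + 32 + 16, so 1746^1584 ≡ 112·579·1436·1410 ≡ 1381 (mod 2411)
1584^2 = 2509056 ≡ 1616
1584^4 ≡ 1616^2 = 2611456 ≡ 343
1584^8 ≡ 343^2 = 117649 ≡ 1921
1584^16 ≡ 1921^2 = 3690241 ≡ 1411
1584^32 ≡ 1411^2 = 1990921 ≡ 1846
1584^64 ≡ 1846^2 = 3407716 ≡ 973
1584^128 ≡ 973^2 = 946729 ≡ 1617
1584^256 ≡ 1617^2 = 2614689 ≡ 1165
1584^512 ≡ 1165^2 = 1357225 ≡ 2243
1584^1024 ≡ 2243^2 = 5031049 ≡ 1703
1204 = 1024 + 128 + 32 + 16 + 4, so 1584^1204 ≡ 1703·1617·1846·1411·343 ≡ 1481 (mod 2411)
y^r · r^s ≡ 1381·1481 = 2045261 ≡ 733 (mod 2411)

733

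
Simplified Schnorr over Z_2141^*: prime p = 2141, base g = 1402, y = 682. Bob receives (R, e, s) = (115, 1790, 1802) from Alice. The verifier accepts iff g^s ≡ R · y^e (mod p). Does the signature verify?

g^s mod p:
1402^2 = 1965604 ≡ 166
1402^4 ≡ 166^2 = 27556 ≡ 1864
1402^8 ≡ 1864^2 = 3474496 ≡ 1794
1402^16 ≡ 1794^2 = 3218436 ≡ 513
1402^32 ≡ 513^2 = 263169 ≡ 1967
1402^64 ≡ 1967^2 = 3869089 ≡ 302
1402^128 ≡ 302^2 = 91204 ≡ 1282
1402^256 ≡ 1282^2 = 1643524 ≡ 1377
1402^512 ≡ 1377^2 = 1896129 ≡ 1344
1402^1024 ≡ 1344^2 = 1806336 ≡ 1473
1802 = 1024 + 512 + 256 + 8 + 2, so 1402^1802 ≡ 1473·1344·1377·1794·166 ≡ 1923 (mod 2141)
R · y^e mod p:
682^2 = 465124 ≡ 527
682^4 ≡ 527^2 = 277729 ≡ 1540
682^8 ≡ 1540^2 = 2371600 ≡ 1513
682^16 ≡ 1513^2 = 2289169 ≡ 440
682^32 ≡ 440^2 = 193600 ≡ 910
682^64 ≡ 910^2 = 828100 ≡ 1674
682^128 ≡ 1674^2 = 2802276 ≡ 1848
682^256 ≡ 1848^2 = 3415104 ≡ 209
682^512 ≡ 209^2 = 43681 ≡ 861
682^1024 ≡ 861^2 = 741321 ≡ 535
1790 = 1024 + 512 + 128 + 64 + 32 + 16 + 8 + 4 + 2, so 682^1790 ≡ 535·861·1848·1674·910·440·1513·1540·527 ≡ 1171 (mod 2141)
115·1171 = 134665 ≡ 1923 (mod 2141)
1923 ≡ 1923 (mod 2141); signature holds.

verifies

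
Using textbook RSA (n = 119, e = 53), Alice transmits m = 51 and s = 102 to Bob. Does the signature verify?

verifies

Squares mod 119: s^1≡102, s^2≡51, s^4≡102, s^8≡51, s^16≡102, s^32≡51
53 = 32 + 16 + 4 + 1, so s^53 ≡ 51·102·102·102 ≡ 51 (mod 119)
s^53 mod 119 = 51 matches m.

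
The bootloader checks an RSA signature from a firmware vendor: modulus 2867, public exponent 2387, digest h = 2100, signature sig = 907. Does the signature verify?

sig^2 ≡ 907^2 = 822649 ≡ 2687
sig^4 ≡ 2687^2 = 7219969 ≡ 863
sig^8 ≡ 863^2 = 744769 ≡ 2216
sig^16 ≡ 2216^2 = 4910656 ≡ 2352
sig^32 ≡ 2352^2 = 5531904 ≡ 1461
sig^64 ≡ 1461^2 = 2134521 ≡ 1473
sig^128 ≡ 1473^2 = 2169729 ≡ 2277
sig^256 ≡ 2277^2 = 5184729 ≡ 1193
sig^512 ≡ 1193^2 = 1423249 ≡ 1217
sig^1024 ≡ 1217^2 = 1481089 ≡ 1717
sig^2048 ≡ 1717^2 = 2948089 ≡ 813
2387 = 2048 + 256 + 64 + 16 + 2 + 1, so sig^2387 ≡ 813·1193·1473·2352·2687·907 ≡ 1614 (mod 2867)
sig^2387 mod 2867 = 1614, but h = 2100.

does not verify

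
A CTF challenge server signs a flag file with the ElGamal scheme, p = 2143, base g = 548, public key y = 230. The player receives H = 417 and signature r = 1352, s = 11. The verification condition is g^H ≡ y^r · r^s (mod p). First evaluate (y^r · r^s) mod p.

1746

230^1352 mod 2143 = 594
1352^11 mod 2143 = 2081
y^r · r^s ≡ 594·2081 = 1236114 ≡ 1746 (mod 2143)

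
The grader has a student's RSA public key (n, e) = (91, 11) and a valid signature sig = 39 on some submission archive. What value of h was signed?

sig^2 ≡ 39^2 = 1521 ≡ 65
sig^4 ≡ 65^2 = 4225 ≡ 39
sig^8 ≡ 39^2 = 1521 ≡ 65
11 = 8 + 2 + 1, so sig^11 ≡ 65·65·39 ≡ 65 (mod 91)

65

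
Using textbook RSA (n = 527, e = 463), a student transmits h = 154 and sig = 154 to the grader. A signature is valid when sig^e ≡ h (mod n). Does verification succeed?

passes

sig^2 ≡ 154^2 = 23716 ≡ 1
sig^4 ≡ 1^2 = 1
sig^8 ≡ 1^2 = 1
sig^16 ≡ 1^2 = 1
sig^32 ≡ 1^2 = 1
sig^64 ≡ 1^2 = 1
sig^128 ≡ 1^2 = 1
sig^256 ≡ 1^2 = 1
463 = 256 + 128 + 64 + 8 + 4 + 2 + 1, so sig^463 ≡ 1·1·1·1·1·1·154 ≡ 154 (mod 527)
Since 154 equals the digest 154, verification succeeds.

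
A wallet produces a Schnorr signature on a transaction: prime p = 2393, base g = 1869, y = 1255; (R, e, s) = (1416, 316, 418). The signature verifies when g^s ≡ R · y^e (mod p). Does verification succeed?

passes

g^s mod p:
Squares mod 2393: 1869^1≡1869, 1869^2≡1774, 1869^4≡281, 1869^8≡2385, 1869^16≡64, 1869^32≡1703, 1869^64≡2286, 1869^128≡1877, 1869^256≡633
418 = 256 + 128 + 32 + 2, so 1869^418 ≡ 633·1877·1703·1774 ≡ 2323 (mod 2393)
R · y^e mod p:
Squares mod 2393: 1255^1≡1255, 1255^2≡431, 1255^4≡1500, 1255^8≡580, 1255^16≡1380, 1255^32≡1965, 1255^64≡1316, 1255^128≡1717, 1255^256≡2306
316 = 256 + 32 + 16 + 8 + 4, so 1255^316 ≡ 2306·1965·1380·580·1500 ≡ 632 (mod 2393)
1416·632 = 894912 ≡ 2323 (mod 2393)
2323 ≡ 2323 (mod 2393); signature holds.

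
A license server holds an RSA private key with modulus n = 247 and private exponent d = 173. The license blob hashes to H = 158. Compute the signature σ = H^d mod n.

188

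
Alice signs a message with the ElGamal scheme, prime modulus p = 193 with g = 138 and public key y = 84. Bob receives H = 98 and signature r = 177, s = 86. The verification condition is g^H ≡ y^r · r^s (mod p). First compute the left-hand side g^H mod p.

130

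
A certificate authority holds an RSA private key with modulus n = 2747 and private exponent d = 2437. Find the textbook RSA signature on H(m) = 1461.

1088

Squares mod 2747: (H(m))^1≡1461, (H(m))^2≡102, (H(m))^4≡2163, (H(m))^8≡428, (H(m))^16≡1882, (H(m))^32≡1041, (H(m))^64≡1363, (H(m))^128≡797, (H(m))^256≡652, (H(m))^512≡2066, (H(m))^1024≡2265, (H(m))^2048≡1576
2437 = 2048 + 256 + 128 + 4 + 1, so (H(m))^2437 ≡ 1576·652·797·2163·1461 ≡ 1088 (mod 2747)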